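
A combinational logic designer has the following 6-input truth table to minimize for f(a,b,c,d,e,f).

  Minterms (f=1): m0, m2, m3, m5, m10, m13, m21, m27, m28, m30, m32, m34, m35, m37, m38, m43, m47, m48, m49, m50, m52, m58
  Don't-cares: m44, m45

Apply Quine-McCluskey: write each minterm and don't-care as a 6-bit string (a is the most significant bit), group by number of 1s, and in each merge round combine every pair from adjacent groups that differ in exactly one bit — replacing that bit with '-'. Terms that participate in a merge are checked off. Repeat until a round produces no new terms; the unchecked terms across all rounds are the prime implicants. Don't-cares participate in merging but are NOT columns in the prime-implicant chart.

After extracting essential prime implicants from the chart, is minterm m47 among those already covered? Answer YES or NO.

[col 0] 000000*, 000010*, 000011*, 000101*, 001010*, 001101*, 010101*, 011011, 011100*, 011110*, 100000*, 100010*, 100011*, 100101*, 100110*, 101011*, 101100*, 101101*, 101111*, 110000*, 110001*, 110010*, 110100*, 111010*
[col 1] -00000*, -00010*, -00011*, -00101*, -01101*, 0-0101, 00-010, 00-101*, 0000-0*, 00001-*, 0111-0, 1-0000*, 1-0010*, 10-011, 10-101*, 100-10, 1000-0*, 10001-*, 101-11, 1011-1, 10110-, 11-010, 110-00, 1100-0*, 11000-
[col 2] -0-101, -000-0, -0001-, 1-00-0
Prime implicants: -0-101, -000-0, -0001-, 0-0101, 00-010, 011011, 0111-0, 1-00-0, 10-011, 100-10, 101-11, 1011-1, 10110-, 11-010, 110-00, 11000-
PI chart (minterm → PIs covering it):
  0 | -000-0  (sole → essential)
  2 | -000-0,-0001-,00-010
  3 | -0001-  (sole → essential)
  5 | -0-101,0-0101
  10 | 00-010  (sole → essential)
  13 | -0-101  (sole → essential)
  21 | 0-0101  (sole → essential)
  27 | 011011  (sole → essential)
  28 | 0111-0  (sole → essential)
  30 | 0111-0  (sole → essential)
  32 | -000-0,1-00-0
  34 | -000-0,-0001-,1-00-0,100-10
  35 | -0001-,10-011
  37 | -0-101  (sole → essential)
  38 | 100-10  (sole → essential)
  43 | 10-011,101-11
  47 | 101-11,1011-1
  48 | 1-00-0,110-00,11000-
  49 | 11000-  (sole → essential)
  50 | 1-00-0,11-010
  52 | 110-00  (sole → essential)
  58 | 11-010  (sole → essential)
Essential prime implicants: -0-101, -000-0, -0001-, 0-0101, 00-010, 011011, 0111-0, 100-10, 11-010, 110-00, 11000-

NO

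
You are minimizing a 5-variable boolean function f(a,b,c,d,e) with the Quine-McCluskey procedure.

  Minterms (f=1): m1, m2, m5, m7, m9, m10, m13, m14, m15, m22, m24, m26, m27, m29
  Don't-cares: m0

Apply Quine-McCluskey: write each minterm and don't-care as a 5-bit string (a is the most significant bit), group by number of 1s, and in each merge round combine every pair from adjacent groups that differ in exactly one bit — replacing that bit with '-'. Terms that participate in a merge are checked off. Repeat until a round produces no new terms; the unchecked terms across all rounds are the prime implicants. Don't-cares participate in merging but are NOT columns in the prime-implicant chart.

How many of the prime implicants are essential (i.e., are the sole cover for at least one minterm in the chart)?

6

size-2^0 implicants → 00000(✓)  00001(✓)  00010(✓)  00101(✓)  00111(✓)  01001(✓)  01010(✓)  01101(✓)  01110(✓)  01111(✓)  10110  11000(✓)  11010(✓)  11011(✓)  11101(✓)
size-2^1 implicants → -1010  -1101  0-001(✓)  0-010  0-101(✓)  0-111(✓)  00-01(✓)  000-0  0000-  001-1(✓)  01-01(✓)  01-10  011-1(✓)  0111-  110-0  1101-
size-2^2 implicants → 0--01  0-1-1
Unchecked terms (primes): -1010, -1101, 0--01, 0-010, 0-1-1, 000-0, 0000-, 01-10, 0111-, 10110, 110-0, 1101-
Minterm coverage:
  m1 ⊆ 0--01,0000-
  m2 ⊆ 0-010,000-0
  m5 ⊆ 0--01,0-1-1
  m7 ⊆ 0-1-1 [E]
  m9 ⊆ 0--01 [E]
  m10 ⊆ -1010,0-010,01-10
  m13 ⊆ -1101,0--01,0-1-1
  m14 ⊆ 01-10,0111-
  m15 ⊆ 0-1-1,0111-
  m22 ⊆ 10110 [E]
  m24 ⊆ 110-0 [E]
  m26 ⊆ -1010,110-0,1101-
  m27 ⊆ 1101- [E]
  m29 ⊆ -1101 [E]
E = {-1101, 0--01, 0-1-1, 10110, 110-0, 1101-}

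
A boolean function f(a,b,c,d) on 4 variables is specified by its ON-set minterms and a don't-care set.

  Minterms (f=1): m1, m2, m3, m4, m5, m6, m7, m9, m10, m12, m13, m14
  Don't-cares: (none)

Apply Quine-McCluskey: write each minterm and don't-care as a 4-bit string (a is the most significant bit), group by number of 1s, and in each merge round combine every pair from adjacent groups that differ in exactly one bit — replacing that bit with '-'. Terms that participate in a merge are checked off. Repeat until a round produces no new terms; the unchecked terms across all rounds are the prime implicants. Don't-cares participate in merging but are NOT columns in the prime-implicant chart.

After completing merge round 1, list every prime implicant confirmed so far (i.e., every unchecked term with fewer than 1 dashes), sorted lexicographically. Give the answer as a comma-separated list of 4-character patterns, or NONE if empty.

NONE

Round 0: 0001✓ 0010✓ 0011✓ 0100✓ 0101✓ 0110✓ 0111✓ 1001✓ 1010✓ 1100✓ 1101✓ 1110✓
Round 1: -001✓ -010✓ -100✓ -101✓ -110✓ 0-01✓ 0-10✓ 0-11✓ 00-1✓ 001-✓ 01-0✓ 01-1✓ 010-✓ 011-✓ 1-01✓ 1-10✓ 11-0✓ 110-✓
Round 2: --01 --10 -1-0 -10- 0--1 0-1- 01--
PIs = {--01, --10, -1-0, -10-, 0--1, 0-1-, 01--}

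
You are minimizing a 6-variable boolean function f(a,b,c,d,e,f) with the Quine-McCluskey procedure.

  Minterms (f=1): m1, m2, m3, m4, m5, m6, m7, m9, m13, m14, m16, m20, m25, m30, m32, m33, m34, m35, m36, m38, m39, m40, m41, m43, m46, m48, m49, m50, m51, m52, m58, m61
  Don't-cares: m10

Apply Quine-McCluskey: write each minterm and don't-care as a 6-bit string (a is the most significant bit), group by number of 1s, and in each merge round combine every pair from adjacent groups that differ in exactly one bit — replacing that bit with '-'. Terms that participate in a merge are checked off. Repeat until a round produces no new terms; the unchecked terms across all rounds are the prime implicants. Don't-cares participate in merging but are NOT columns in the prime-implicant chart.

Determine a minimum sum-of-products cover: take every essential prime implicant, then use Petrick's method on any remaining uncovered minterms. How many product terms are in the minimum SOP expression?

12

size-2^0 implicants → 000001(✓)  000010(✓)  000011(✓)  000100(✓)  000101(✓)  000110(✓)  000111(✓)  001001(✓)  001010(✓)  001101(✓)  001110(✓)  010000(✓)  010100(✓)  011001(✓)  011110(✓)  100000(✓)  100001(✓)  100010(✓)  100011(✓)  100100(✓)  100110(✓)  100111(✓)  101000(✓)  101001(✓)  101011(✓)  101110(✓)  110000(✓)  110001(✓)  110010(✓)  110011(✓)  110100(✓)  111010(✓)  111101
size-2^1 implicants → -00001(✓)  -00010(✓)  -00011(✓)  -00100(✓)  -00110(✓)  -00111(✓)  -01001(✓)  -01110(✓)  -10000(✓)  -10100(✓)  0-0100(✓)  0-1001  0-1110  00-001(✓)  00-010(✓)  00-101(✓)  00-110(✓)  000-01(✓)  000-10(✓)  000-11(✓)  0000-1(✓)  00001-(✓)  0001-0(✓)  0001-1(✓)  00010-(✓)  00011-(✓)  001-01(✓)  001-10(✓)  010-00(✓)  1-0000(✓)  1-0001(✓)  1-0010(✓)  1-0011(✓)  1-0100(✓)  10-000(✓)  10-001(✓)  10-011(✓)  10-110(✓)  100-00(✓)  100-10(✓)  100-11(✓)  1000-0(✓)  1000-1(✓)  10000-(✓)  10001-(✓)  1001-0(✓)  10011-(✓)  1010-1(✓)  10100-(✓)  11-010  110-00(✓)  1100-0(✓)  1100-1(✓)  11000-(✓)  11001-(✓)
size-2^2 implicants → --0100  -0-001  -0-110  -00-10(✓)  -00-11(✓)  -000-1  -0001-(✓)  -001-0  -0011-(✓)  -10-00  00--01  00--10  000--1  000-1-(✓)  0001--  1-0-00  1-00-0(✓)  1-00-1(✓)  1-000-(✓)  1-001-(✓)  10-0-1  10-00-  100--0  100-1-(✓)  1000--(✓)  1100--(✓)
size-2^3 implicants → -00-1-  1-00--
Unchecked terms (primes): --0100, -0-001, -0-110, -00-1-, -000-1, -001-0, -10-00, 0-1001, 0-1110, 00--01, 00--10, 000--1, 0001--, 1-0-00, 1-00--, 10-0-1, 10-00-, 100--0, 11-010, 111101
Minterm coverage:
  m1 ⊆ -0-001,-000-1,00--01,000--1
  m2 ⊆ -00-1-,00--10
  m3 ⊆ -00-1-,-000-1,000--1
  m4 ⊆ --0100,-001-0,0001--
  m5 ⊆ 00--01,000--1,0001--
  m6 ⊆ -0-110,-00-1-,-001-0,00--10,0001--
  m7 ⊆ -00-1-,000--1,0001--
  m9 ⊆ -0-001,0-1001,00--01
  m13 ⊆ 00--01 [E]
  m14 ⊆ -0-110,0-1110,00--10
  m16 ⊆ -10-00 [E]
  m20 ⊆ --0100,-10-00
  m25 ⊆ 0-1001 [E]
  m30 ⊆ 0-1110 [E]
  m32 ⊆ 1-0-00,1-00--,10-00-,100--0
  m33 ⊆ -0-001,-000-1,1-00--,10-0-1,10-00-
  m34 ⊆ -00-1-,1-00--,100--0
  m35 ⊆ -00-1-,-000-1,1-00--,10-0-1
  m36 ⊆ --0100,-001-0,1-0-00,100--0
  m38 ⊆ -0-110,-00-1-,-001-0,100--0
  m39 ⊆ -00-1- [E]
  m40 ⊆ 10-00- [E]
  m41 ⊆ -0-001,10-0-1,10-00-
  m43 ⊆ 10-0-1 [E]
  m46 ⊆ -0-110 [E]
  m48 ⊆ -10-00,1-0-00,1-00--
  m49 ⊆ 1-00-- [E]
  m50 ⊆ 1-00--,11-010
  m51 ⊆ 1-00-- [E]
  m52 ⊆ --0100,-10-00,1-0-00
  m58 ⊆ 11-010 [E]
  m61 ⊆ 111101 [E]
E = {-0-110, -00-1-, -10-00, 0-1001, 0-1110, 00--01, 1-00--, 10-0-1, 10-00-, 11-010, 111101}
Petrick residual → --0100
Cover = c'de'f' + b'def' + b'c'e + bc'e'f' + a'cd'e'f + a'cdef' + a'b'e'f + ac'd' + ab'd'f + ab'd'e' + abd'ef' + abcde'f  |cover|=12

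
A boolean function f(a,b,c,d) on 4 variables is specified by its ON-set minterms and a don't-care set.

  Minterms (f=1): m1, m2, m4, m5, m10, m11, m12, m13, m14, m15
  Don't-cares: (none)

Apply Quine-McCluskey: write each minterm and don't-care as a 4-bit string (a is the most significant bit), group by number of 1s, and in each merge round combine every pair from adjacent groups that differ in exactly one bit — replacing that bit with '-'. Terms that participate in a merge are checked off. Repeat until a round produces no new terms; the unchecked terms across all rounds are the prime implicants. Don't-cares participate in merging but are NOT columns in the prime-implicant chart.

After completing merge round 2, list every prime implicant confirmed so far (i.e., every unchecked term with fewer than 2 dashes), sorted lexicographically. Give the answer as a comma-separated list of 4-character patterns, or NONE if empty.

Round 0: 0001✓ 0010✓ 0100✓ 0101✓ 1010✓ 1011✓ 1100✓ 1101✓ 1110✓ 1111✓
Round 1: -010 -100✓ -101✓ 0-01 010-✓ 1-10✓ 1-11✓ 101-✓ 11-0✓ 11-1✓ 110-✓ 111-✓
Round 2: -10- 1-1- 11--
PIs = {-010, -10-, 0-01, 1-1-, 11--}

-010, 0-01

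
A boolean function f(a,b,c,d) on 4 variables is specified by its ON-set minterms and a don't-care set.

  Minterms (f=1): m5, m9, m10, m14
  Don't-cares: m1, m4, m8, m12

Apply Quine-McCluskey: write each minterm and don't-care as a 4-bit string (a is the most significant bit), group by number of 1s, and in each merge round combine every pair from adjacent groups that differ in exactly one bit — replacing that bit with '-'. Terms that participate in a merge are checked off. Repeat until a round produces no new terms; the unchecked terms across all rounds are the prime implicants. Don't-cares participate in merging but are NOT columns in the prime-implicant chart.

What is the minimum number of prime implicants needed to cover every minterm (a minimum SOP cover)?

3

[col 0] 0001*, 0100*, 0101*, 1000*, 1001*, 1010*, 1100*, 1110*
[col 1] -001, -100, 0-01, 010-, 1-00*, 1-10*, 10-0*, 100-, 11-0*
[col 2] 1--0
Prime implicants: -001, -100, 0-01, 010-, 1--0, 100-
PI chart (minterm → PIs covering it):
  5 | 0-01,010-
  9 | -001,100-
  10 | 1--0  (sole → essential)
  14 | 1--0  (sole → essential)
Essential prime implicants: 1--0
Petrick residual → -001, 0-01
Minimum SOP uses 3 PIs: b'c'd + a'c'd + ad'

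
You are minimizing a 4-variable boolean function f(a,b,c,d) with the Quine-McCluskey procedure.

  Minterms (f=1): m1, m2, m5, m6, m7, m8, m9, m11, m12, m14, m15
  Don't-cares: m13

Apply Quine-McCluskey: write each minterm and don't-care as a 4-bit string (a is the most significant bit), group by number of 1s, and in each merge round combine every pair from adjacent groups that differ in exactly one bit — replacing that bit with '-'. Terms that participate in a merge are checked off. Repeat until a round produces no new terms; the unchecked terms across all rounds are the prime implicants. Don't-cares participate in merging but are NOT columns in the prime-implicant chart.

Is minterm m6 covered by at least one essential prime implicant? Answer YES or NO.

YES

[col 0] 0001*, 0010*, 0101*, 0110*, 0111*, 1000*, 1001*, 1011*, 1100*, 1101*, 1110*, 1111*
[col 1] -001*, -101*, -110*, -111*, 0-01*, 0-10, 01-1*, 011-*, 1-00*, 1-01*, 1-11*, 10-1*, 100-*, 11-0*, 11-1*, 110-*, 111-*
[col 2] --01, -1-1, -11-, 1--1, 1-0-, 11--
Prime implicants: --01, -1-1, -11-, 0-10, 1--1, 1-0-, 11--
PI chart (minterm → PIs covering it):
  1 | --01  (sole → essential)
  2 | 0-10  (sole → essential)
  5 | --01,-1-1
  6 | -11-,0-10
  7 | -1-1,-11-
  8 | 1-0-  (sole → essential)
  9 | --01,1--1,1-0-
  11 | 1--1  (sole → essential)
  12 | 1-0-,11--
  14 | -11-,11--
  15 | -1-1,-11-,1--1,11--
Essential prime implicants: --01, 0-10, 1--1, 1-0-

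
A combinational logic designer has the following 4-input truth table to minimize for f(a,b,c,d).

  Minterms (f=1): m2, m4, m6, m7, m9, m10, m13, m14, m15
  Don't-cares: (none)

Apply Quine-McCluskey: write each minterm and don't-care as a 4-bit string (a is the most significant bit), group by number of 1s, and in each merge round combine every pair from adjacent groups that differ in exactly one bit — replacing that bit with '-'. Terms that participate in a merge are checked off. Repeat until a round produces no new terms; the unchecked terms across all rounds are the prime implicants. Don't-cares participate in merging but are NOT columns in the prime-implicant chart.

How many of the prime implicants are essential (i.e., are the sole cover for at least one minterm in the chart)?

4

size-2^0 implicants → 0010(✓)  0100(✓)  0110(✓)  0111(✓)  1001(✓)  1010(✓)  1101(✓)  1110(✓)  1111(✓)
size-2^1 implicants → -010(✓)  -110(✓)  -111(✓)  0-10(✓)  01-0  011-(✓)  1-01  1-10(✓)  11-1  111-(✓)
size-2^2 implicants → --10  -11-
Unchecked terms (primes): --10, -11-, 01-0, 1-01, 11-1
Minterm coverage:
  m2 ⊆ --10 [E]
  m4 ⊆ 01-0 [E]
  m6 ⊆ --10,-11-,01-0
  m7 ⊆ -11- [E]
  m9 ⊆ 1-01 [E]
  m10 ⊆ --10 [E]
  m13 ⊆ 1-01,11-1
  m14 ⊆ --10,-11-
  m15 ⊆ -11-,11-1
E = {--10, -11-, 01-0, 1-01}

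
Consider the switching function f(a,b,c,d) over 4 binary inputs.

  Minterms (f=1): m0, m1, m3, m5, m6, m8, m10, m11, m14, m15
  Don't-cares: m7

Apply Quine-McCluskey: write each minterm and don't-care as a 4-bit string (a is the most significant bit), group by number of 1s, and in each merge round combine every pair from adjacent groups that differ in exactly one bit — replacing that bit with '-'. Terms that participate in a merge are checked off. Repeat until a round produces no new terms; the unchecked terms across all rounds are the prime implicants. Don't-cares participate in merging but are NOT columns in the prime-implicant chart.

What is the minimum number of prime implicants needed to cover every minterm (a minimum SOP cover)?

4

size-2^0 implicants → 0000(✓)  0001(✓)  0011(✓)  0101(✓)  0110(✓)  0111(✓)  1000(✓)  1010(✓)  1011(✓)  1110(✓)  1111(✓)
size-2^1 implicants → -000  -011(✓)  -110(✓)  -111(✓)  0-01(✓)  0-11(✓)  00-1(✓)  000-  01-1(✓)  011-(✓)  1-10(✓)  1-11(✓)  10-0  101-(✓)  111-(✓)
size-2^2 implicants → --11  -11-  0--1  1-1-
Unchecked terms (primes): --11, -000, -11-, 0--1, 000-, 1-1-, 10-0
Minterm coverage:
  m0 ⊆ -000,000-
  m1 ⊆ 0--1,000-
  m3 ⊆ --11,0--1
  m5 ⊆ 0--1 [E]
  m6 ⊆ -11- [E]
  m8 ⊆ -000,10-0
  m10 ⊆ 1-1-,10-0
  m11 ⊆ --11,1-1-
  m14 ⊆ -11-,1-1-
  m15 ⊆ --11,-11-,1-1-
E = {-11-, 0--1}
Petrick residual → -000, 1-1-
Cover = b'c'd' + bc + a'd + ac  |cover|=4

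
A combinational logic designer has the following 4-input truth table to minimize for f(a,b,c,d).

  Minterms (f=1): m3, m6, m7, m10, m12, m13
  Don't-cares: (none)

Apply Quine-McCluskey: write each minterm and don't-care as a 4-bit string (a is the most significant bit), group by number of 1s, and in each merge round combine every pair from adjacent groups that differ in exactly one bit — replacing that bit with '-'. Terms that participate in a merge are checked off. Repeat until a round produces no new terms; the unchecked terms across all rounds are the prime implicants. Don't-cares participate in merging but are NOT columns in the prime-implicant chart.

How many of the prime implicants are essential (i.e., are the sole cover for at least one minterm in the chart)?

4

size-2^0 implicants → 0011(✓)  0110(✓)  0111(✓)  1010  1100(✓)  1101(✓)
size-2^1 implicants → 0-11  011-  110-
Unchecked terms (primes): 0-11, 011-, 1010, 110-
Minterm coverage:
  m3 ⊆ 0-11 [E]
  m6 ⊆ 011- [E]
  m7 ⊆ 0-11,011-
  m10 ⊆ 1010 [E]
  m12 ⊆ 110- [E]
  m13 ⊆ 110- [E]
E = {0-11, 011-, 1010, 110-}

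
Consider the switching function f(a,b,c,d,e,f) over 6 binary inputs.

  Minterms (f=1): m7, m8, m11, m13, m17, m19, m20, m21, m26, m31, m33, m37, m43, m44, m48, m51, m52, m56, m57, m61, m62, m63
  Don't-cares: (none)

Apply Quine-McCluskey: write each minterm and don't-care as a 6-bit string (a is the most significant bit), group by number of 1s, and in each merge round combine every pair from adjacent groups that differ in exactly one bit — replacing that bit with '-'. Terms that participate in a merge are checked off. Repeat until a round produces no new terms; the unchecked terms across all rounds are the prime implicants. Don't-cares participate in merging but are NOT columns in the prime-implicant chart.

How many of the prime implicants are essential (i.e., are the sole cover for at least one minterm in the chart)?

Round 0: 000111 001000 001011✓ 001101 010001✓ 010011✓ 010100✓ 010101✓ 011010 011111✓ 100001✓ 100101✓ 101011✓ 101100 110000✓ 110011✓ 110100✓ 111000✓ 111001✓ 111101✓ 111110✓ 111111✓
Round 1: -01011 -10011 -10100 -11111 010-01 0100-1 01010- 100-01 11-000 110-00 111-01 11100- 1111-1 11111-
PIs = {-01011, -10011, -10100, -11111, 000111, 001000, 001101, 010-01, 0100-1, 01010-, 011010, 100-01, 101100, 11-000, 110-00, 111-01, 11100-, 1111-1, 11111-}
Coverage chart:
  m7: 000111 ←essential
  m8: 001000 ←essential
  m11: -01011 ←essential
  m13: 001101 ←essential
  m17: 010-01,0100-1
  m19: -10011,0100-1
  m20: -10100,01010-
  m21: 010-01,01010-
  m26: 011010 ←essential
  m31: -11111 ←essential
  m33: 100-01 ←essential
  m37: 100-01 ←essential
  m43: -01011 ←essential
  m44: 101100 ←essential
  m48: 11-000,110-00
  m51: -10011 ←essential
  m52: -10100,110-00
  m56: 11-000,11100-
  m57: 111-01,11100-
  m61: 111-01,1111-1
  m62: 11111- ←essential
  m63: -11111,1111-1,11111-
Essential: -01011, -10011, -11111, 000111, 001000, 001101, 011010, 100-01, 101100, 11111-

10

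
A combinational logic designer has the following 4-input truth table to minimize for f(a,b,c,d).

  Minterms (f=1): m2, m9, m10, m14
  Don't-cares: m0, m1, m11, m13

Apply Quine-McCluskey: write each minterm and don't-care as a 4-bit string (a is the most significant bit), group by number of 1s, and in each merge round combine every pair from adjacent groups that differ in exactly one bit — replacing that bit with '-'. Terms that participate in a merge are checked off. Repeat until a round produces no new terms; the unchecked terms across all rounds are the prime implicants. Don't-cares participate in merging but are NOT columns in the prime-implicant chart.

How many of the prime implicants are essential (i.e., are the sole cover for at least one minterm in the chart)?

size-2^0 implicants → 0000(✓)  0001(✓)  0010(✓)  1001(✓)  1010(✓)  1011(✓)  1101(✓)  1110(✓)
size-2^1 implicants → -001  -010  00-0  000-  1-01  1-10  10-1  101-
Unchecked terms (primes): -001, -010, 00-0, 000-, 1-01, 1-10, 10-1, 101-
Minterm coverage:
  m2 ⊆ -010,00-0
  m9 ⊆ -001,1-01,10-1
  m10 ⊆ -010,1-10,101-
  m14 ⊆ 1-10 [E]
E = {1-10}

1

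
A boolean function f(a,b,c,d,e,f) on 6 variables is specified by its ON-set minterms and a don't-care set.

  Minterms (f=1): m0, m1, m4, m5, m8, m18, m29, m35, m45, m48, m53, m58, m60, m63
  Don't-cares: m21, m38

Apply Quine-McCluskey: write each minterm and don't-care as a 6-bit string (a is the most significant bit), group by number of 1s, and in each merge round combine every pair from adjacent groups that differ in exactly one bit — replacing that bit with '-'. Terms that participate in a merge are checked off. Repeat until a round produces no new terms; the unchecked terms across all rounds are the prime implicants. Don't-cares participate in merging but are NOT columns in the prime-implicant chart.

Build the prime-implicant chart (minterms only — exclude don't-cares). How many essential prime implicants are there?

11

size-2^0 implicants → 000000(✓)  000001(✓)  000100(✓)  000101(✓)  001000(✓)  010010  010101(✓)  011101(✓)  100011  100110  101101  110000  110101(✓)  111010  111100  111111
size-2^1 implicants → -10101  0-0101  00-000  000-00(✓)  000-01(✓)  00000-(✓)  00010-(✓)  01-101
size-2^2 implicants → 000-0-
Unchecked terms (primes): -10101, 0-0101, 00-000, 000-0-, 01-101, 010010, 100011, 100110, 101101, 110000, 111010, 111100, 111111
Minterm coverage:
  m0 ⊆ 00-000,000-0-
  m1 ⊆ 000-0- [E]
  m4 ⊆ 000-0- [E]
  m5 ⊆ 0-0101,000-0-
  m8 ⊆ 00-000 [E]
  m18 ⊆ 010010 [E]
  m29 ⊆ 01-101 [E]
  m35 ⊆ 100011 [E]
  m45 ⊆ 101101 [E]
  m48 ⊆ 110000 [E]
  m53 ⊆ -10101 [E]
  m58 ⊆ 111010 [E]
  m60 ⊆ 111100 [E]
  m63 ⊆ 111111 [E]
E = {-10101, 00-000, 000-0-, 01-101, 010010, 100011, 101101, 110000, 111010, 111100, 111111}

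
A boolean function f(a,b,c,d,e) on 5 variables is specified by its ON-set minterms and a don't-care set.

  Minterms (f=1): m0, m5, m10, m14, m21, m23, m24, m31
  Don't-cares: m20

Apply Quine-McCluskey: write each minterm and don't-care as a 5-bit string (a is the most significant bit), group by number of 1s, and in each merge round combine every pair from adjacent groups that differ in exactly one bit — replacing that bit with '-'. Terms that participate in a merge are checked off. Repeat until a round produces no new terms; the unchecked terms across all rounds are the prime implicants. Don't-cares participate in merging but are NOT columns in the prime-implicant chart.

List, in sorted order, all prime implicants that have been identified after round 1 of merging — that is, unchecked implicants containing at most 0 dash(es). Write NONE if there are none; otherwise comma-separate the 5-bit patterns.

[col 0] 00000, 00101*, 01010*, 01110*, 10100*, 10101*, 10111*, 11000, 11111*
[col 1] -0101, 01-10, 1-111, 101-1, 1010-
Prime implicants: -0101, 00000, 01-10, 1-111, 101-1, 1010-, 11000

00000, 11000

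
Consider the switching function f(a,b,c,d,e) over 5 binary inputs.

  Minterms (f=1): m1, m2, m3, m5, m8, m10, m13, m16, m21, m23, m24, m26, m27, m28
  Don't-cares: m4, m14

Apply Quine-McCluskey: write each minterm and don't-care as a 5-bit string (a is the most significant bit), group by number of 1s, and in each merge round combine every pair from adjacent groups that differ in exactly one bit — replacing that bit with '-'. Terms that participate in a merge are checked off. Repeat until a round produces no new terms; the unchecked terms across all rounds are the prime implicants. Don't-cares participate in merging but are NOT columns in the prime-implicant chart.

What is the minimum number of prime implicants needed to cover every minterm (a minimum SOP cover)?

size-2^0 implicants → 00001(✓)  00010(✓)  00011(✓)  00100(✓)  00101(✓)  01000(✓)  01010(✓)  01101(✓)  01110(✓)  10000(✓)  10101(✓)  10111(✓)  11000(✓)  11010(✓)  11011(✓)  11100(✓)
size-2^1 implicants → -0101  -1000(✓)  -1010(✓)  0-010  0-101  00-01  000-1  0001-  0010-  01-10  010-0(✓)  1-000  101-1  11-00  110-0(✓)  1101-
size-2^2 implicants → -10-0
Unchecked terms (primes): -0101, -10-0, 0-010, 0-101, 00-01, 000-1, 0001-, 0010-, 01-10, 1-000, 101-1, 11-00, 1101-
Minterm coverage:
  m1 ⊆ 00-01,000-1
  m2 ⊆ 0-010,0001-
  m3 ⊆ 000-1,0001-
  m5 ⊆ -0101,0-101,00-01,0010-
  m8 ⊆ -10-0 [E]
  m10 ⊆ -10-0,0-010,01-10
  m13 ⊆ 0-101 [E]
  m16 ⊆ 1-000 [E]
  m21 ⊆ -0101,101-1
  m23 ⊆ 101-1 [E]
  m24 ⊆ -10-0,1-000,11-00
  m26 ⊆ -10-0,1101-
  m27 ⊆ 1101- [E]
  m28 ⊆ 11-00 [E]
E = {-10-0, 0-101, 1-000, 101-1, 11-00, 1101-}
Petrick residual → 0-010, 000-1
Cover = bc'e' + a'c'de' + a'cd'e + a'b'c'e + ac'd'e' + ab'ce + abd'e' + abc'd  |cover|=8

8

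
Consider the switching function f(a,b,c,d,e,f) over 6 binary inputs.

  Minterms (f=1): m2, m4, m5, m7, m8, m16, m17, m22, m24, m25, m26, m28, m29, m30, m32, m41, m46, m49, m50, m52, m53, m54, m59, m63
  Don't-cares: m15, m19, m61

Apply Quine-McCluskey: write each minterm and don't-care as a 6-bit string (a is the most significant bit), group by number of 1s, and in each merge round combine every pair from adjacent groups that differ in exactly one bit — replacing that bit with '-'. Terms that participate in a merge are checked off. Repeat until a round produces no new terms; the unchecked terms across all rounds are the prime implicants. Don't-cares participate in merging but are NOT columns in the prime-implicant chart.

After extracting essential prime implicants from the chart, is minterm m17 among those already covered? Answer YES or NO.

YES

Round 0: 000010 000100✓ 000101✓ 000111✓ 001000✓ 001111✓ 010000✓ 010001✓ 010011✓ 010110✓ 011000✓ 011001✓ 011010✓ 011100✓ 011101✓ 011110✓ 100000 101001 101110 110001✓ 110010✓ 110100✓ 110101✓ 110110✓ 111011✓ 111101✓ 111111✓
Round 1: -10001 -10110 -11101 0-1000 00-111 0001-1 00010- 01-000✓ 01-001✓ 01-110 0100-1 01000-✓ 011-00✓ 011-01✓ 011-10✓ 0110-0✓ 01100-✓ 0111-0✓ 01110-✓ 11-101 110-01 110-10 1101-0 11010- 111-11 1111-1
Round 2: 01-00- 011--0 011-0-
PIs = {-10001, -10110, -11101, 0-1000, 00-111, 000010, 0001-1, 00010-, 01-00-, 01-110, 0100-1, 011--0, 011-0-, 100000, 101001, 101110, 11-101, 110-01, 110-10, 1101-0, 11010-, 111-11, 1111-1}
Coverage chart:
  m2: 000010 ←essential
  m4: 00010- ←essential
  m5: 0001-1,00010-
  m7: 00-111,0001-1
  m8: 0-1000 ←essential
  m16: 01-00- ←essential
  m17: -10001,01-00-,0100-1
  m22: -10110,01-110
  m24: 0-1000,01-00-,011--0,011-0-
  m25: 01-00-,011-0-
  m26: 011--0 ←essential
  m28: 011--0,011-0-
  m29: -11101,011-0-
  m30: 01-110,011--0
  m32: 100000 ←essential
  m41: 101001 ←essential
  m46: 101110 ←essential
  m49: -10001,110-01
  m50: 110-10 ←essential
  m52: 1101-0,11010-
  m53: 11-101,110-01,11010-
  m54: -10110,110-10,1101-0
  m59: 111-11 ←essential
  m63: 111-11,1111-1
Essential: 0-1000, 000010, 00010-, 01-00-, 011--0, 100000, 101001, 101110, 110-10, 111-11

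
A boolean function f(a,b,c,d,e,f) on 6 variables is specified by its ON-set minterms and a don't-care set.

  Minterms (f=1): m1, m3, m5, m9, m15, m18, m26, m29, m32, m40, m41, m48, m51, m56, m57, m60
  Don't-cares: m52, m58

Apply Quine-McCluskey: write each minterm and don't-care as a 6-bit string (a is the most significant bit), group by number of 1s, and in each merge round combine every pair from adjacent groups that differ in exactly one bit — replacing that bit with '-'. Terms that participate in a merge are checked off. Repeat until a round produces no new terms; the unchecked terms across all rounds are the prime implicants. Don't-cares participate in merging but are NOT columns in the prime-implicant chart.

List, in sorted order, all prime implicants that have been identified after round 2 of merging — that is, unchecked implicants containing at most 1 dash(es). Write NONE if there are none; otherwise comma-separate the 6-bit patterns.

Round 0: 000001✓ 000011✓ 000101✓ 001001✓ 001111 010010✓ 011010✓ 011101 100000✓ 101000✓ 101001✓ 110000✓ 110011 110100✓ 111000✓ 111001✓ 111010✓ 111100✓
Round 1: -01001 -11010 00-001 000-01 0000-1 01-010 1-0000✓ 1-1000✓ 1-1001✓ 10-000✓ 10100-✓ 11-000✓ 11-100✓ 110-00✓ 111-00✓ 1110-0 11100-✓
Round 2: 1--000 1-100- 11--00
PIs = {-01001, -11010, 00-001, 000-01, 0000-1, 001111, 01-010, 011101, 1--000, 1-100-, 11--00, 110011, 1110-0}

-01001, -11010, 00-001, 000-01, 0000-1, 001111, 01-010, 011101, 110011, 1110-0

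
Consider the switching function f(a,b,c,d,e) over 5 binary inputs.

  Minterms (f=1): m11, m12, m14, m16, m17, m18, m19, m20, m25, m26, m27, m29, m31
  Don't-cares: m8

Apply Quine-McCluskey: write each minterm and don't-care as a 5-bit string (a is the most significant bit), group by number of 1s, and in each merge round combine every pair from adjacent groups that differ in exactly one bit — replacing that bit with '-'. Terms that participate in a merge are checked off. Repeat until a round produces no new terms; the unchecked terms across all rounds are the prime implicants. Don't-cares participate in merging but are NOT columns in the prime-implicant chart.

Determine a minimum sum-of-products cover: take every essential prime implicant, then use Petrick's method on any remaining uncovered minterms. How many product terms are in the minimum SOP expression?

6

Round 0: 01000✓ 01011✓ 01100✓ 01110✓ 10000✓ 10001✓ 10010✓ 10011✓ 10100✓ 11001✓ 11010✓ 11011✓ 11101✓ 11111✓
Round 1: -1011 01-00 011-0 1-001✓ 1-010✓ 1-011✓ 10-00 100-0✓ 100-1✓ 1000-✓ 1001-✓ 11-01✓ 11-11✓ 110-1✓ 1101-✓ 111-1✓
Round 2: 1-0-1 1-01- 100-- 11--1
PIs = {-1011, 01-00, 011-0, 1-0-1, 1-01-, 10-00, 100--, 11--1}
Coverage chart:
  m11: -1011 ←essential
  m12: 01-00,011-0
  m14: 011-0 ←essential
  m16: 10-00,100--
  m17: 1-0-1,100--
  m18: 1-01-,100--
  m19: 1-0-1,1-01-,100--
  m20: 10-00 ←essential
  m25: 1-0-1,11--1
  m26: 1-01- ←essential
  m27: -1011,1-0-1,1-01-,11--1
  m29: 11--1 ←essential
  m31: 11--1 ←essential
Essential: -1011, 011-0, 1-01-, 10-00, 11--1
Petrick residual → 1-0-1
Min cover (6 terms): bc'de + a'bce' + ac'e + ac'd + ab'd'e' + abe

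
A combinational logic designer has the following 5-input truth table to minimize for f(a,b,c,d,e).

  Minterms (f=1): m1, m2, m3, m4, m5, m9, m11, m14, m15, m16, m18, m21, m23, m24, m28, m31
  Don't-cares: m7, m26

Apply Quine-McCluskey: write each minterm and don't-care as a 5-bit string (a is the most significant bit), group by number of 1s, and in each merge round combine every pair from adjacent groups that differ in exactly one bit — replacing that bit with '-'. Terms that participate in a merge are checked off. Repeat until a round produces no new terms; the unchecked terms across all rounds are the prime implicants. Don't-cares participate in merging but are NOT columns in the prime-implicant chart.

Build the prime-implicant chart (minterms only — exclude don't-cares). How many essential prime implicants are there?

7

[col 0] 00001*, 00010*, 00011*, 00100*, 00101*, 00111*, 01001*, 01011*, 01110*, 01111*, 10000*, 10010*, 10101*, 10111*, 11000*, 11010*, 11100*, 11111*
[col 1] -0010, -0101*, -0111*, -1111*, 0-001*, 0-011*, 0-111*, 00-01*, 00-11*, 000-1*, 0001-, 001-1*, 0010-, 01-11*, 010-1*, 0111-, 1-000*, 1-010*, 1-111*, 100-0*, 101-1*, 11-00, 110-0*
[col 2] --111, -01-1, 0--11, 0-0-1, 00--1, 1-0-0
Prime implicants: --111, -0010, -01-1, 0--11, 0-0-1, 00--1, 0001-, 0010-, 0111-, 1-0-0, 11-00
PI chart (minterm → PIs covering it):
  1 | 0-0-1,00--1
  2 | -0010,0001-
  3 | 0--11,0-0-1,00--1,0001-
  4 | 0010-  (sole → essential)
  5 | -01-1,00--1,0010-
  9 | 0-0-1  (sole → essential)
  11 | 0--11,0-0-1
  14 | 0111-  (sole → essential)
  15 | --111,0--11,0111-
  16 | 1-0-0  (sole → essential)
  18 | -0010,1-0-0
  21 | -01-1  (sole → essential)
  23 | --111,-01-1
  24 | 1-0-0,11-00
  28 | 11-00  (sole → essential)
  31 | --111  (sole → essential)
Essential prime implicants: --111, -01-1, 0-0-1, 0010-, 0111-, 1-0-0, 11-00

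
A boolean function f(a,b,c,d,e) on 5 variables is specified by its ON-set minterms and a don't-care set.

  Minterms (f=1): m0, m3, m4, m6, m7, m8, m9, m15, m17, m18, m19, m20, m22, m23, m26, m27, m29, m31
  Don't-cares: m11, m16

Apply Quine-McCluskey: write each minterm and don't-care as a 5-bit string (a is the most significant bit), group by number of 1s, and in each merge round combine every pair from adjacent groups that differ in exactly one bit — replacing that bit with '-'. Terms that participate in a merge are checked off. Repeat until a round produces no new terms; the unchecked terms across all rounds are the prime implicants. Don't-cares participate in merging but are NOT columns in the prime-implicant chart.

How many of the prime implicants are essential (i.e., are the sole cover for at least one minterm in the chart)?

Round 0: 00000✓ 00011✓ 00100✓ 00110✓ 00111✓ 01000✓ 01001✓ 01011✓ 01111✓ 10000✓ 10001✓ 10010✓ 10011✓ 10100✓ 10110✓ 10111✓ 11010✓ 11011✓ 11101✓ 11111✓
Round 1: -0000✓ -0011✓ -0100✓ -0110✓ -0111✓ -1011✓ -1111✓ 0-000 0-011✓ 0-111✓ 00-00✓ 00-11✓ 001-0✓ 0011-✓ 01-11✓ 010-1 0100- 1-010✓ 1-011✓ 1-111✓ 10-00✓ 10-10✓ 10-11✓ 100-0✓ 100-1✓ 1000-✓ 1001-✓ 101-0✓ 1011-✓ 11-11✓ 1101-✓ 111-1
Round 2: --011✓ --111✓ -0-00 -0-11✓ -01-0 -011- -1-11✓ 0--11✓ 1--11✓ 1-01- 10--0 10-1- 100--
Round 3: ---11
PIs = {---11, -0-00, -01-0, -011-, 0-000, 010-1, 0100-, 1-01-, 10--0, 10-1-, 100--, 111-1}
Coverage chart:
  m0: -0-00,0-000
  m3: ---11 ←essential
  m4: -0-00,-01-0
  m6: -01-0,-011-
  m7: ---11,-011-
  m8: 0-000,0100-
  m9: 010-1,0100-
  m15: ---11 ←essential
  m17: 100-- ←essential
  m18: 1-01-,10--0,10-1-,100--
  m19: ---11,1-01-,10-1-,100--
  m20: -0-00,-01-0,10--0
  m22: -01-0,-011-,10--0,10-1-
  m23: ---11,-011-,10-1-
  m26: 1-01- ←essential
  m27: ---11,1-01-
  m29: 111-1 ←essential
  m31: ---11,111-1
Essential: ---11, 1-01-, 100--, 111-1

4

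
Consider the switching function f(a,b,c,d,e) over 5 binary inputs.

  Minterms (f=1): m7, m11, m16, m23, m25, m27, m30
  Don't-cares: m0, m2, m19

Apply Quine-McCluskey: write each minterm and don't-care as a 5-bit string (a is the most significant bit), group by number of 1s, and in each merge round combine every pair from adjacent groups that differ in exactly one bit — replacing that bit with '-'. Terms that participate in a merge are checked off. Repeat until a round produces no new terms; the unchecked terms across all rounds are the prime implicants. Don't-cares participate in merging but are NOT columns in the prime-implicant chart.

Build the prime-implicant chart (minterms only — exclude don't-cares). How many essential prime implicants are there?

[col 0] 00000*, 00010*, 00111*, 01011*, 10000*, 10011*, 10111*, 11001*, 11011*, 11110
[col 1] -0000, -0111, -1011, 000-0, 1-011, 10-11, 110-1
Prime implicants: -0000, -0111, -1011, 000-0, 1-011, 10-11, 110-1, 11110
PI chart (minterm → PIs covering it):
  7 | -0111  (sole → essential)
  11 | -1011  (sole → essential)
  16 | -0000  (sole → essential)
  23 | -0111,10-11
  25 | 110-1  (sole → essential)
  27 | -1011,1-011,110-1
  30 | 11110  (sole → essential)
Essential prime implicants: -0000, -0111, -1011, 110-1, 11110

5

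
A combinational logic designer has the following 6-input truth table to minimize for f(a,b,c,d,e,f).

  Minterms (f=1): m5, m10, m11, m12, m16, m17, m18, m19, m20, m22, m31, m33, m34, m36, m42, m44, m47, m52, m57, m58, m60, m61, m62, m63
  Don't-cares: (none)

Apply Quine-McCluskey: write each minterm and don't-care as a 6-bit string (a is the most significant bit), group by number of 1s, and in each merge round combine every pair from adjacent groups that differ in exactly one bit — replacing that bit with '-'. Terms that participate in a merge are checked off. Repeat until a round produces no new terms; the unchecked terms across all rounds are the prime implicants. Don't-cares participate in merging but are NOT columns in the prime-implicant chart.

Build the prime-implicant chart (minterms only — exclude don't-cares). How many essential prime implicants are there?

11

Round 0: 000101 001010✓ 001011✓ 001100✓ 010000✓ 010001✓ 010010✓ 010011✓ 010100✓ 010110✓ 011111✓ 100001 100010✓ 100100✓ 101010✓ 101100✓ 101111✓ 110100✓ 111001✓ 111010✓ 111100✓ 111101✓ 111110✓ 111111✓
Round 1: -01010 -01100 -10100 -11111 00101- 010-00✓ 010-10✓ 0100-0✓ 0100-1✓ 01000-✓ 01001-✓ 0101-0✓ 1-0100✓ 1-1010 1-1100✓ 1-1111 10-010 10-100✓ 11-100✓ 111-01 111-10 1111-0✓ 1111-1✓ 11110-✓ 11111-✓
Round 2: 010--0 0100-- 1--100 1111--
PIs = {-01010, -01100, -10100, -11111, 000101, 00101-, 010--0, 0100--, 1--100, 1-1010, 1-1111, 10-010, 100001, 111-01, 111-10, 1111--}
Coverage chart:
  m5: 000101 ←essential
  m10: -01010,00101-
  m11: 00101- ←essential
  m12: -01100 ←essential
  m16: 010--0,0100--
  m17: 0100-- ←essential
  m18: 010--0,0100--
  m19: 0100-- ←essential
  m20: -10100,010--0
  m22: 010--0 ←essential
  m31: -11111 ←essential
  m33: 100001 ←essential
  m34: 10-010 ←essential
  m36: 1--100 ←essential
  m42: -01010,1-1010,10-010
  m44: -01100,1--100
  m47: 1-1111 ←essential
  m52: -10100,1--100
  m57: 111-01 ←essential
  m58: 1-1010,111-10
  m60: 1--100,1111--
  m61: 111-01,1111--
  m62: 111-10,1111--
  m63: -11111,1-1111,1111--
Essential: -01100, -11111, 000101, 00101-, 010--0, 0100--, 1--100, 1-1111, 10-010, 100001, 111-01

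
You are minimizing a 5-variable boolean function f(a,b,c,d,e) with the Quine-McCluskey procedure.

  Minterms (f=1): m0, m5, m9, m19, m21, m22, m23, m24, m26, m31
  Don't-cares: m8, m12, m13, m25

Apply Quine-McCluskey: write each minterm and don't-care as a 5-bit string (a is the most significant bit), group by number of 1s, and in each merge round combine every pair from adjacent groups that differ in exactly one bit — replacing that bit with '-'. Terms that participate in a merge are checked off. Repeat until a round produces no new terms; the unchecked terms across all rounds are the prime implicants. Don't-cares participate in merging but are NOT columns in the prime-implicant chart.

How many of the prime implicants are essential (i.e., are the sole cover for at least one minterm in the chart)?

Round 0: 00000✓ 00101✓ 01000✓ 01001✓ 01100✓ 01101✓ 10011✓ 10101✓ 10110✓ 10111✓ 11000✓ 11001✓ 11010✓ 11111✓
Round 1: -0101 -1000✓ -1001✓ 0-000 0-101 01-00✓ 01-01✓ 0100-✓ 0110-✓ 1-111 10-11 101-1 1011- 110-0 1100-✓
Round 2: -100- 01-0-
PIs = {-0101, -100-, 0-000, 0-101, 01-0-, 1-111, 10-11, 101-1, 1011-, 110-0}
Coverage chart:
  m0: 0-000 ←essential
  m5: -0101,0-101
  m9: -100-,01-0-
  m19: 10-11 ←essential
  m21: -0101,101-1
  m22: 1011- ←essential
  m23: 1-111,10-11,101-1,1011-
  m24: -100-,110-0
  m26: 110-0 ←essential
  m31: 1-111 ←essential
Essential: 0-000, 1-111, 10-11, 1011-, 110-0

5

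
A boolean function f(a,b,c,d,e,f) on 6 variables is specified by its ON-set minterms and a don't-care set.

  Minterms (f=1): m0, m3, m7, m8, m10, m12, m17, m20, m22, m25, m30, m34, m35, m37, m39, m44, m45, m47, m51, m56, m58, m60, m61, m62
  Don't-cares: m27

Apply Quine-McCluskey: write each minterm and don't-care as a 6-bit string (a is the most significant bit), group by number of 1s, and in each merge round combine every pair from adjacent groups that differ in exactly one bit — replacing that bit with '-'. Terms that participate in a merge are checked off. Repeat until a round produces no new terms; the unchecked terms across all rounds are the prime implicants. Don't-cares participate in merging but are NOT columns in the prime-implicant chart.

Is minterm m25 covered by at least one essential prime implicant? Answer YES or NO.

Round 0: 000000✓ 000011✓ 000111✓ 001000✓ 001010✓ 001100✓ 010001✓ 010100✓ 010110✓ 011001✓ 011011✓ 011110✓ 100010✓ 100011✓ 100101✓ 100111✓ 101100✓ 101101✓ 101111✓ 110011✓ 111000✓ 111010✓ 111100✓ 111101✓ 111110✓
Round 1: -00011✓ -00111✓ -01100 -11110 00-000 000-11✓ 001-00 0010-0 01-001 01-110 0101-0 0110-1 1-0011 1-1100✓ 1-1101✓ 10-101✓ 10-111✓ 100-11✓ 10001- 1001-1✓ 1011-1✓ 10110-✓ 111-00✓ 111-10✓ 1110-0✓ 1111-0✓ 11110-✓
Round 2: -00-11 1-110- 10-1-1 111--0
PIs = {-00-11, -01100, -11110, 00-000, 001-00, 0010-0, 01-001, 01-110, 0101-0, 0110-1, 1-0011, 1-110-, 10-1-1, 10001-, 111--0}
Coverage chart:
  m0: 00-000 ←essential
  m3: -00-11 ←essential
  m7: -00-11 ←essential
  m8: 00-000,001-00,0010-0
  m10: 0010-0 ←essential
  m12: -01100,001-00
  m17: 01-001 ←essential
  m20: 0101-0 ←essential
  m22: 01-110,0101-0
  m25: 01-001,0110-1
  m30: -11110,01-110
  m34: 10001- ←essential
  m35: -00-11,1-0011,10001-
  m37: 10-1-1 ←essential
  m39: -00-11,10-1-1
  m44: -01100,1-110-
  m45: 1-110-,10-1-1
  m47: 10-1-1 ←essential
  m51: 1-0011 ←essential
  m56: 111--0 ←essential
  m58: 111--0 ←essential
  m60: 1-110-,111--0
  m61: 1-110- ←essential
  m62: -11110,111--0
Essential: -00-11, 00-000, 0010-0, 01-001, 0101-0, 1-0011, 1-110-, 10-1-1, 10001-, 111--0

YES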